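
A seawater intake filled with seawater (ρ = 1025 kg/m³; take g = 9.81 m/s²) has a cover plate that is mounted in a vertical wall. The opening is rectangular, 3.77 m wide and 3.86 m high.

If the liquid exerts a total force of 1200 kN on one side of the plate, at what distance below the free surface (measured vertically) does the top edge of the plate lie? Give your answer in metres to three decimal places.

d_top ≈ 6.271 m

γ = ρg = 1025 × 9.81 / 1000 = 10.05525 kN/m³.
A = 3.77 × 3.86 = 14.5522 m².
From F = γ·h_c·A, the centroid depth is h_c = 1200/(10.05525 × 14.5522) = 8.20087 m.
The centroid lies 3.86/2 = 1.93 m below the top edge, so the top edge sits at h_top = 8.20087 − 1.93 = 6.27087 m below the surface.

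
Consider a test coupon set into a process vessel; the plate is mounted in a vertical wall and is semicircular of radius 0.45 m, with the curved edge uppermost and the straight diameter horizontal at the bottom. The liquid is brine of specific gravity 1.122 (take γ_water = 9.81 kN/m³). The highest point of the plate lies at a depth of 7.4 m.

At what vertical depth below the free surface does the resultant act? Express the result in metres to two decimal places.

γ = 1.122 × 9.81 = 11.00682 kN/m³.
The centroid lies 4r/(3π) = 0.190986 m above the diameter, so r − 4r/(3π) = 0.45 − 0.190986 = 0.259014 m below the topmost point, so the centroid depth is h_c = 7.4 + 0.259014 = 7.65901 m.
A = πr²/2 = π × 0.45²/2 = 0.318086 m².
Resultant F = γ·h_c·A = 11.00682 × 7.65901 × 0.318086 = 26.8151 kN.
I_c = (π/8 − 8/(9π))·r⁴ = 0.109757 × 0.45⁴ = 0.00450072 m⁴.
Centre of pressure: y_p = y_c + I_c/(y_c·A) = 7.65901 + 0.00450072/(7.65901 × 0.318086) = 7.65901 + 0.00184742 = 7.66086 m along the plane.

h_p = 7.66 m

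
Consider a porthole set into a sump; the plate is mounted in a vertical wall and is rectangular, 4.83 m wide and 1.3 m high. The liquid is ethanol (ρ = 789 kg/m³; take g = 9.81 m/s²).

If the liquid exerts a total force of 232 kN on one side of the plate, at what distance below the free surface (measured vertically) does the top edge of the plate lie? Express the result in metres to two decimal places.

γ = ρg = 789 × 9.81 / 1000 = 7.74009 kN/m³.
A = 4.83 × 1.3 = 6.279 m².
From F = γ·h_c·A, the centroid depth is h_c = 232/(7.74009 × 6.279) = 4.77366 m.
The centroid lies 1.3/2 = 0.65 m below the top edge, so the top edge sits at h_top = 4.77366 − 0.65 = 4.12366 m below the surface.

d_top ≈ 4.12 m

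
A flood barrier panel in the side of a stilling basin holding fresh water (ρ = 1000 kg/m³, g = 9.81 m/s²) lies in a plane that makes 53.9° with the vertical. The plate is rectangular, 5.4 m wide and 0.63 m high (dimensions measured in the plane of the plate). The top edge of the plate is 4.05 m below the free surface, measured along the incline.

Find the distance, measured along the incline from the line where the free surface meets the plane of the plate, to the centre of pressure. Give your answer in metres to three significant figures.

γ = ρg = 1000 × 9.81 = 9810 N/m³ = 9.81 kN/m³.
The plate makes 53.9° with the vertical, i.e. θ = 90° − 53.9° = 36.1° to the horizontal. Measuring y along the incline from the free-surface line, vertical depth h = y·sinθ with sinθ = 0.589196.
The centroid lies 0.63/2 = 0.315 m below the top edge, so y_c = 4.05 + 0.315 = 4.365 m and h_c = 4.365 × 0.589196 = 2.57184 m.
A = 5.4 × 0.63 = 3.402 m².
Resultant F = γ·h_c·A = 9.81 × 2.57184 × 3.402 = 85.8316 kN.
I_c = b·h³/12 = 5.4 × 0.63³/12 = 0.112521 m⁴.
Centre of pressure: y_p = y_c + I_c/(y_c·A) = 4.365 + 0.112521/(4.365 × 3.402) = 4.365 + 0.00757731 = 4.37258 m along the plane.

y_p = 4.37 m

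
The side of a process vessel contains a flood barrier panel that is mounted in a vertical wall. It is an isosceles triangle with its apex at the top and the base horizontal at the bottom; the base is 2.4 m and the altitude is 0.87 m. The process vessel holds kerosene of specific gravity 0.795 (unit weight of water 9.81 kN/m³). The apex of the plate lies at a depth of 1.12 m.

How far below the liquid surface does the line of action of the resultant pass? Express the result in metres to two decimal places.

h_p = 1.72 m

γ = 0.795 × 9.81 = 7.79895 kN/m³.
With the apex up, the centroid sits 2h/3 = 2 × 0.87/3 = 0.58 m below the apex, so the centroid depth is h_c = 1.12 + 0.58 = 1.7 m.
A = ½ × 2.4 × 0.87 = 1.044 m².
Resultant F = γ·h_c·A = 7.79895 × 1.7 × 1.044 = 13.8416 kN.
I_c = b·h³/36 = 2.4 × 0.87³/36 = 0.0439002 m⁴.
Centre of pressure: y_p = y_c + I_c/(y_c·A) = 1.7 + 0.0439002/(1.7 × 1.044) = 1.7 + 0.0247353 = 1.72474 m along the plane.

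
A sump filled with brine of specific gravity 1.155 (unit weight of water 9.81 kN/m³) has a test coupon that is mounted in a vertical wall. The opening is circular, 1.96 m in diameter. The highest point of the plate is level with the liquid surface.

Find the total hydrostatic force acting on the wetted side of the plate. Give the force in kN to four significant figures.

γ = 1.155 × 9.81 = 11.33055 kN/m³.
The centroid is at the centre, 0.98 m below the top of the plate, so the centroid depth is h_c = 0.98 m.
A = π(0.98)² = 3.01719 m².
Resultant F = γ·h_c·A = 11.33055 × 0.98 × 3.01719 = 33.5027 kN.

F ≈ 33.50 kN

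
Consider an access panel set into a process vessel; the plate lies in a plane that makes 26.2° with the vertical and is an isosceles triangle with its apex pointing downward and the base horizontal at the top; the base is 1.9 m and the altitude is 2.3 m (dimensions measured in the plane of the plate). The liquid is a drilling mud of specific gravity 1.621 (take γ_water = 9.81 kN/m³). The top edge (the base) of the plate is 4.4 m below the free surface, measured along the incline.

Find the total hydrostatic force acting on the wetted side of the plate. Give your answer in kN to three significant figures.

F ≈ 161 kN

γ = 1.621 × 9.81 = 15.90201 kN/m³.
The plate makes 26.2° with the vertical, i.e. θ = 90° − 26.2° = 63.8° to the horizontal. Measuring y along the incline from the free-surface line, vertical depth h = y·sinθ with sinθ = 0.897258.
With the apex down, the centroid sits h/3 = 2.3/3 = 0.766667 m below the base (the top edge), so y_c = 4.4 + 0.766667 = 5.16667 m and h_c = 5.16667 × 0.897258 = 4.63584 m.
A = ½ × 1.9 × 2.3 = 2.185 m².
Resultant F = γ·h_c·A = 15.90201 × 4.63584 × 2.185 = 161.076 kN.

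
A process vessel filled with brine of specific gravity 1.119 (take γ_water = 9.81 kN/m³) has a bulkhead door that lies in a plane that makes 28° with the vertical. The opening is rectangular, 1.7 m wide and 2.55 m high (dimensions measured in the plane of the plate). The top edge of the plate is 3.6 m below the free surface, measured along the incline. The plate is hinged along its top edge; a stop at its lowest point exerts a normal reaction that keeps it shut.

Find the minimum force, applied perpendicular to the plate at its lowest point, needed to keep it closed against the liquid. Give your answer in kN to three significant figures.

P ≈ 111 kN

γ = 1.119 × 9.81 = 10.97739 kN/m³.
The plate makes 28° with the vertical, i.e. θ = 90° − 28° = 62° to the horizontal. Measuring y along the incline from the free-surface line, vertical depth h = y·sinθ with sinθ = 0.882948.
The centroid lies 2.55/2 = 1.275 m below the top edge, so y_c = 3.6 + 1.275 = 4.875 m and h_c = 4.875 × 0.882948 = 4.30437 m.
A = 1.7 × 2.55 = 4.335 m².
Resultant F = γ·h_c·A = 10.97739 × 4.30437 × 4.335 = 204.832 kN.
I_c = b·h³/12 = 1.7 × 2.55³/12 = 2.34903 m⁴.
Centre of pressure: y_p = y_c + I_c/(y_c·A) = 4.875 + 2.34903/(4.875 × 4.335) = 4.875 + 0.111154 = 4.98615 m along the plane.
The resultant acts 1.275 + 0.111154 = 1.38615 m (along the plate) below the hinge at the top edge, so the moment about the hinge is M = F × 1.38615 = 204.832 × 1.38615 = 283.928 kN·m.
A normal force at the bottom, 2.55 m from the hinge, must supply this moment: P = 283.928/2.55 = 111.344 kN.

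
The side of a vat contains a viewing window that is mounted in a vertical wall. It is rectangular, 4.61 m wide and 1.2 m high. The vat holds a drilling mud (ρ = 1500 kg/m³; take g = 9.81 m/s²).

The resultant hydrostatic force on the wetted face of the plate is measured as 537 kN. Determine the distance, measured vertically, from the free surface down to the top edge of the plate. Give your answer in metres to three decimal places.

γ = ρg = 1500 × 9.81 / 1000 = 14.715 kN/m³.
A = 4.61 × 1.2 = 5.532 m².
From F = γ·h_c·A, the centroid depth is h_c = 537/(14.715 × 5.532) = 6.59678 m.
The centroid lies 1.2/2 = 0.6 m below the top edge, so the top edge sits at h_top = 6.59678 − 0.6 = 5.99678 m below the surface.

d_top ≈ 5.997 m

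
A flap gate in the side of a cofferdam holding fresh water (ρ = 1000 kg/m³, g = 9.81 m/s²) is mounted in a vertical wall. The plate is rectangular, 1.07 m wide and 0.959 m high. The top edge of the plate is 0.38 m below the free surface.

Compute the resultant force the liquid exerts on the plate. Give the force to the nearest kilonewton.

γ = ρg = 1000 × 9.81 = 9810 N/m³ = 9.81 kN/m³.
The centroid lies 0.959/2 = 0.4795 m below the top edge, so the centroid depth is h_c = 0.38 + 0.4795 = 0.8595 m.
A = 1.07 × 0.959 = 1.02613 m².
Resultant F = γ·h_c·A = 9.81 × 0.8595 × 1.02613 = 8.65202 kN.

F ≈ 9 kN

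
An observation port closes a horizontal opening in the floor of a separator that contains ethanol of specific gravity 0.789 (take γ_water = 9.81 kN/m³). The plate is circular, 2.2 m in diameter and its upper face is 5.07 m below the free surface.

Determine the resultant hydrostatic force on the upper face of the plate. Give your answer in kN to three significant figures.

γ = 0.789 × 9.81 = 7.74009 kN/m³.
The plate is horizontal, so pressure is uniform at p = γ·h = 7.74009 × 5.07 = 39.2423 kN/m².
A = π(1.1)² = 3.80133 m².
F = p·A = 39.2423 × 3.80133 = 149.173 kN.

F ≈ 149 kN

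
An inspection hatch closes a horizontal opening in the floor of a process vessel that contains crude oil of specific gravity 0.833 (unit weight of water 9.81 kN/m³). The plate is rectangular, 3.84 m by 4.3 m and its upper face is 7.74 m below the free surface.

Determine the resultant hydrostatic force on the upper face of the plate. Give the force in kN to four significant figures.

F ≈ 1044 kN

γ = 0.833 × 9.81 = 8.17173 kN/m³.
The plate is horizontal, so pressure is uniform at p = γ·h = 8.17173 × 7.74 = 63.2492 kN/m².
A = 3.84 × 4.3 = 16.512 m².
F = p·A = 63.2492 × 16.512 = 1044.37 kN.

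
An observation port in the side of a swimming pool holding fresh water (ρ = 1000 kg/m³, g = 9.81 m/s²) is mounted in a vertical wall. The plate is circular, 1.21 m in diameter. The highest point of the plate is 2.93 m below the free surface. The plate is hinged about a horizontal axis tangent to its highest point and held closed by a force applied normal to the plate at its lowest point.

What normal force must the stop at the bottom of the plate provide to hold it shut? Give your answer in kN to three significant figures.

γ = ρg = 1000 × 9.81 = 9810 N/m³ = 9.81 kN/m³.
The centroid is at the centre, 0.605 m below the top of the plate, so the centroid depth is h_c = 2.93 + 0.605 = 3.535 m.
A = π(0.605)² = 1.1499 m².
Resultant F = γ·h_c·A = 9.81 × 3.535 × 1.1499 = 39.8766 kN.
I_c = πr⁴/4 = π × 0.605⁴/4 = 0.105223 m⁴.
Centre of pressure: y_p = y_c + I_c/(y_c·A) = 3.535 + 0.105223/(3.535 × 1.1499) = 3.535 + 0.0258858 = 3.56089 m along the plane.
The resultant acts 0.605 + 0.0258858 = 0.630886 m (along the plate) below the hinge at the top edge, so the moment about the hinge is M = F × 0.630886 = 39.8766 × 0.630886 = 25.1576 kN·m.
A normal force at the bottom, 1.21 m from the hinge, must supply this moment: P = 25.1576/1.21 = 20.7914 kN.

P ≈ 20.8 kN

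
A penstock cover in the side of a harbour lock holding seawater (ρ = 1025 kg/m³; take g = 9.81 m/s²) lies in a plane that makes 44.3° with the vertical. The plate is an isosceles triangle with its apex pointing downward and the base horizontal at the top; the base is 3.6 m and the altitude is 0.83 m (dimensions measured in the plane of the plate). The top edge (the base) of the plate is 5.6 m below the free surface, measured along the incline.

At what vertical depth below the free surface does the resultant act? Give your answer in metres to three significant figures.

γ = ρg = 1025 × 9.81 / 1000 = 10.05525 kN/m³.
The plate makes 44.3° with the vertical, i.e. θ = 90° − 44.3° = 45.7° to the horizontal. Measuring y along the incline from the free-surface line, vertical depth h = y·sinθ with sinθ = 0.715693.
With the apex down, the centroid sits h/3 = 0.83/3 = 0.276667 m below the base (the top edge), so y_c = 5.6 + 0.276667 = 5.87667 m and h_c = 5.87667 × 0.715693 = 4.20589 m.
A = ½ × 3.6 × 0.83 = 1.494 m².
Resultant F = γ·h_c·A = 10.05525 × 4.20589 × 1.494 = 63.1832 kN.
I_c = b·h³/36 = 3.6 × 0.83³/36 = 0.0571787 m⁴.
Centre of pressure: y_p = y_c + I_c/(y_c·A) = 5.87667 + 0.0571787/(5.87667 × 1.494) = 5.87667 + 0.00651257 = 5.88318 m along the plane.
Vertically, h_p = y_p·sinθ = 5.88318 × 0.715693 = 4.21055 m.

h_p = 4.21 m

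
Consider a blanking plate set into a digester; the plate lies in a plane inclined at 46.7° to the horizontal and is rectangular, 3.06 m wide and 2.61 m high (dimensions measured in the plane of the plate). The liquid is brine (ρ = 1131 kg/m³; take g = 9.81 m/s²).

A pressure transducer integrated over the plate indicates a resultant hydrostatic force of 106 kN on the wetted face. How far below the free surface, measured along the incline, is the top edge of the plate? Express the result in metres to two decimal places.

y_top ≈ 0.34 m

γ = ρg = 1131 × 9.81 / 1000 = 11.09511 kN/m³.
A = 3.06 × 2.61 = 7.9866 m².
From F = γ·h_c·A, the centroid depth is h_c = 106/(11.09511 × 7.9866) = 1.19622 m.
Let θ = 46.7° be the plate's angle to the horizontal; measure y along the incline from where the plane meets the free surface. Vertical depth h = y·sinθ with sinθ = 0.727773.
Along the incline, y_c = h_c/sinθ = 1.19622/0.727773 = 1.64367 m.
The centroid lies 2.61/2 = 1.305 m below the top edge, so the top edge sits at y_top = 1.64367 − 1.305 = 0.33867 m along the incline.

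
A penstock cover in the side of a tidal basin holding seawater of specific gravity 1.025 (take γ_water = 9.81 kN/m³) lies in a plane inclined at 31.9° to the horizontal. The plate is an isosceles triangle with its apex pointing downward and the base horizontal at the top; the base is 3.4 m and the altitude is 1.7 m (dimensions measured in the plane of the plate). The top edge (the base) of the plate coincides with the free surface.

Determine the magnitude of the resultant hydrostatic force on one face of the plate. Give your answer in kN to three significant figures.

F ≈ 8.70 kN

γ = 1.025 × 9.81 = 10.05525 kN/m³.
Let θ = 31.9° be the plate's angle to the horizontal; measure y along the incline from where the plane meets the free surface. Vertical depth h = y·sinθ with sinθ = 0.528438.
With the apex down, the centroid sits h/3 = 1.7/3 = 0.566667 m below the base (the top edge), so y_c = 0.566667 m and h_c = 0.566667 × 0.528438 = 0.299448 m.
A = ½ × 3.4 × 1.7 = 2.89 m².
Resultant F = γ·h_c·A = 10.05525 × 0.299448 × 2.89 = 8.70186 kN.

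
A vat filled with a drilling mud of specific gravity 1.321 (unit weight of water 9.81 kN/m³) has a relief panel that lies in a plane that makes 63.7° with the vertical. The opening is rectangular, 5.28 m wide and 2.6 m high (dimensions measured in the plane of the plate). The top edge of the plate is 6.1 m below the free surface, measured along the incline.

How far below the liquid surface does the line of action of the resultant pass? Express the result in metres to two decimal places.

γ = 1.321 × 9.81 = 12.95901 kN/m³.
The plate makes 63.7° with the vertical, i.e. θ = 90° − 63.7° = 26.3° to the horizontal. Measuring y along the incline from the free-surface line, vertical depth h = y·sinθ with sinθ = 0.443071.
The centroid lies 2.6/2 = 1.3 m below the top edge, so y_c = 6.1 + 1.3 = 7.4 m and h_c = 7.4 × 0.443071 = 3.27873 m.
A = 5.28 × 2.6 = 13.728 m².
Resultant F = γ·h_c·A = 12.95901 × 3.27873 × 13.728 = 583.29 kN.
I_c = b·h³/12 = 5.28 × 2.6³/12 = 7.73344 m⁴.
Centre of pressure: y_p = y_c + I_c/(y_c·A) = 7.4 + 7.73344/(7.4 × 13.728) = 7.4 + 0.0761261 = 7.47613 m along the plane.
Vertically, h_p = y_p·sinθ = 7.47613 × 0.443071 = 3.31246 m.

h_p = 3.31 m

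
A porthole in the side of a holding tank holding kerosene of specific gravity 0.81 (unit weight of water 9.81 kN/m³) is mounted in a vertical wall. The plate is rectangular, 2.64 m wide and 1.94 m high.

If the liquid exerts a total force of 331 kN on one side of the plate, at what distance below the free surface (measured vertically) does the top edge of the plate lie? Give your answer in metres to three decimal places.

d_top ≈ 7.163 m

γ = 0.81 × 9.81 = 7.9461 kN/m³.
A = 2.64 × 1.94 = 5.1216 m².
From F = γ·h_c·A, the centroid depth is h_c = 331/(7.9461 × 5.1216) = 8.13333 m.
The centroid lies 1.94/2 = 0.97 m below the top edge, so the top edge sits at h_top = 8.13333 − 0.97 = 7.16333 m below the surface.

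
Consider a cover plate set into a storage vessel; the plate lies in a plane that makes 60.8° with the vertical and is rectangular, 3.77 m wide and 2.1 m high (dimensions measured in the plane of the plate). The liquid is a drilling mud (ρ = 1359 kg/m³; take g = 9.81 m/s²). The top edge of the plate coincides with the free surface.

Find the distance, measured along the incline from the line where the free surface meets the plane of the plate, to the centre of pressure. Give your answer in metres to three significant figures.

y_p = 1.40 m

γ = ρg = 1359 × 9.81 / 1000 = 13.33179 kN/m³.
The plate makes 60.8° with the vertical, i.e. θ = 90° − 60.8° = 29.2° to the horizontal. Measuring y along the incline from the free-surface line, vertical depth h = y·sinθ with sinθ = 0.487860.
The centroid lies 2.1/2 = 1.05 m below the top edge, so y_c = 1.05 m and h_c = 1.05 × 0.487860 = 0.512253 m.
A = 3.77 × 2.1 = 7.917 m².
Resultant F = γ·h_c·A = 13.33179 × 0.512253 × 7.917 = 54.0672 kN.
I_c = b·h³/12 = 3.77 × 2.1³/12 = 2.9095 m⁴.
Centre of pressure: y_p = y_c + I_c/(y_c·A) = 1.05 + 2.9095/(1.05 × 7.917) = 1.05 + 0.35 = 1.4 m along the plane.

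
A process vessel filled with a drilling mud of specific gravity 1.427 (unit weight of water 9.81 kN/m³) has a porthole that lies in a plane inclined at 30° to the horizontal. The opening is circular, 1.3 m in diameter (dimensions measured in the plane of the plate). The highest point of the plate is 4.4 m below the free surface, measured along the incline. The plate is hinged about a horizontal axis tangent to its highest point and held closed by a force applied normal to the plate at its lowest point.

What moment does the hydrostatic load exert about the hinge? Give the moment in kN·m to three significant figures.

γ = 1.427 × 9.81 = 13.99887 kN/m³.
Let θ = 30° be the plate's angle to the horizontal; measure y along the incline from where the plane meets the free surface. Vertical depth h = y·sinθ with sinθ = 0.500000.
The centroid is at the centre, 0.65 m below the top of the plate, so y_c = 4.4 + 0.65 = 5.05 m and h_c = 5.05 × 0.500000 = 2.525 m.
A = π(0.65)² = 1.32732 m².
Resultant F = γ·h_c·A = 13.99887 × 2.525 × 1.32732 = 46.917 kN.
I_c = πr⁴/4 = π × 0.65⁴/4 = 0.140198 m⁴.
Centre of pressure: y_p = y_c + I_c/(y_c·A) = 5.05 + 0.140198/(5.05 × 1.32732) = 5.05 + 0.0209158 = 5.07092 m along the plane.
The resultant acts 0.65 + 0.0209158 = 0.670916 m (along the plate) below the hinge at the top edge, so the moment about the hinge is M = F × 0.670916 = 46.917 × 0.670916 = 31.4774 kN·m.

M ≈ 31.5 kN·m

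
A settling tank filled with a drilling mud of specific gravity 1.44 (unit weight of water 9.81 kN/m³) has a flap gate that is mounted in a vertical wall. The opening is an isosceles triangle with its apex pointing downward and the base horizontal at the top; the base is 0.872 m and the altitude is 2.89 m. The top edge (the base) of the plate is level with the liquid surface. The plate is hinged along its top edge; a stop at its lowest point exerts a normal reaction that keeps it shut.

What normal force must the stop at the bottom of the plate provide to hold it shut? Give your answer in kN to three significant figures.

P ≈ 8.57 kN

γ = 1.44 × 9.81 = 14.1264 kN/m³.
With the apex down, the centroid sits h/3 = 2.89/3 = 0.963333 m below the base (the top edge), so the centroid depth is h_c = 0.963333 m.
A = ½ × 0.872 × 2.89 = 1.26004 m².
Resultant F = γ·h_c·A = 14.1264 × 0.963333 × 1.26004 = 17.1472 kN.
I_c = b·h³/36 = 0.872 × 2.89³/36 = 0.584666 m⁴.
Centre of pressure: y_p = y_c + I_c/(y_c·A) = 0.963333 + 0.584666/(0.963333 × 1.26004) = 0.963333 + 0.481667 = 1.445 m along the plane.
The resultant acts 0.963333 + 0.481667 = 1.445 m (along the plate) below the hinge at the top edge, so the moment about the hinge is M = F × 1.445 = 17.1472 × 1.445 = 24.7777 kN·m.
A normal force at the bottom, 2.89 m from the hinge, must supply this moment: P = 24.7777/2.89 = 8.5736 kN.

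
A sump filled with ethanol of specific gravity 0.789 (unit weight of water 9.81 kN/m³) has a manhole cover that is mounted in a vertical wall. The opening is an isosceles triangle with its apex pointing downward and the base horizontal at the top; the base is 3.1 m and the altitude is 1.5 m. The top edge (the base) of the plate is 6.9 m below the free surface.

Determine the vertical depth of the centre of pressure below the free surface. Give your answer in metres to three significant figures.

γ = 0.789 × 9.81 = 7.74009 kN/m³.
With the apex down, the centroid sits h/3 = 1.5/3 = 0.5 m below the base (the top edge), so the centroid depth is h_c = 6.9 + 0.5 = 7.4 m.
A = ½ × 3.1 × 1.5 = 2.325 m².
Resultant F = γ·h_c·A = 7.74009 × 7.4 × 2.325 = 133.168 kN.
I_c = b·h³/36 = 3.1 × 1.5³/36 = 0.290625 m⁴.
Centre of pressure: y_p = y_c + I_c/(y_c·A) = 7.4 + 0.290625/(7.4 × 2.325) = 7.4 + 0.0168919 = 7.41689 m along the plane.

h_p = 7.42 m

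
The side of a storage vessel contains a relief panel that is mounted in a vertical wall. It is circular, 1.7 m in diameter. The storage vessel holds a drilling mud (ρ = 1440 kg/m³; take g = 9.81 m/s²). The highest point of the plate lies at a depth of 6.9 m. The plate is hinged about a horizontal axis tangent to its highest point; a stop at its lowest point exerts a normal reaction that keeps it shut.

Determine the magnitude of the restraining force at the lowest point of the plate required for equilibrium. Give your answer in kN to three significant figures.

γ = ρg = 1440 × 9.81 / 1000 = 14.1264 kN/m³.
The centroid is at the centre, 0.85 m below the top of the plate, so the centroid depth is h_c = 6.9 + 0.85 = 7.75 m.
A = π(0.85)² = 2.2698 m².
Resultant F = γ·h_c·A = 14.1264 × 7.75 × 2.2698 = 248.497 kN.
I_c = πr⁴/4 = π × 0.85⁴/4 = 0.409983 m⁴.
Centre of pressure: y_p = y_c + I_c/(y_c·A) = 7.75 + 0.409983/(7.75 × 2.2698) = 7.75 + 0.0233065 = 7.77331 m along the plane.
The resultant acts 0.85 + 0.0233065 = 0.873306 m (along the plate) below the hinge at the top edge, so the moment about the hinge is M = F × 0.873306 = 248.497 × 0.873306 = 217.014 kN·m.
A normal force at the bottom, 1.7 m from the hinge, must supply this moment: P = 217.014/1.7 = 127.655 kN.

P ≈ 128 kN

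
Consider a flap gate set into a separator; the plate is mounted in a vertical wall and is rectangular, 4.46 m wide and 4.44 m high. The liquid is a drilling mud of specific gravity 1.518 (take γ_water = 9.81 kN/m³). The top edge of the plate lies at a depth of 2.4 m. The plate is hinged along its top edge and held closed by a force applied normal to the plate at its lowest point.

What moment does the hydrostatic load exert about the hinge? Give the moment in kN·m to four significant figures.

M ≈ 3509 kN·m

γ = 1.518 × 9.81 = 14.89158 kN/m³.
The centroid lies 4.44/2 = 2.22 m below the top edge, so the centroid depth is h_c = 2.4 + 2.22 = 4.62 m.
A = 4.46 × 4.44 = 19.8024 m².
Resultant F = γ·h_c·A = 14.89158 × 4.62 × 19.8024 = 1362.39 kN.
I_c = b·h³/12 = 4.46 × 4.44³/12 = 32.5314 m⁴.
Centre of pressure: y_p = y_c + I_c/(y_c·A) = 4.62 + 32.5314/(4.62 × 19.8024) = 4.62 + 0.355585 = 4.97558 m along the plane.
The resultant acts 2.22 + 0.355585 = 2.57559 m (along the plate) below the hinge at the top edge, so the moment about the hinge is M = F × 2.57559 = 1362.39 × 2.57559 = 3508.96 kN·m.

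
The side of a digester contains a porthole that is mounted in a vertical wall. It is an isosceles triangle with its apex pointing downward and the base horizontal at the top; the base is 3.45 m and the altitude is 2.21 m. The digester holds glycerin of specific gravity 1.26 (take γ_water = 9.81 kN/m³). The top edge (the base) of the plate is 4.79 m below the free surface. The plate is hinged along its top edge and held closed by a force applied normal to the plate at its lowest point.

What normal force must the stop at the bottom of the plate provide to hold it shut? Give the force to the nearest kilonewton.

P ≈ 93 kN

γ = 1.26 × 9.81 = 12.3606 kN/m³.
With the apex down, the centroid sits h/3 = 2.21/3 = 0.736667 m below the base (the top edge), so the centroid depth is h_c = 4.79 + 0.736667 = 5.52667 m.
A = ½ × 3.45 × 2.21 = 3.81225 m².
Resultant F = γ·h_c·A = 12.3606 × 5.52667 × 3.81225 = 260.426 kN.
I_c = b·h³/36 = 3.45 × 2.21³/36 = 1.03441 m⁴.
Centre of pressure: y_p = y_c + I_c/(y_c·A) = 5.52667 + 1.03441/(5.52667 × 3.81225) = 5.52667 + 0.0490962 = 5.57577 m along the plane.
The resultant acts 0.736667 + 0.0490962 = 0.785763 m (along the plate) below the hinge at the top edge, so the moment about the hinge is M = F × 0.785763 = 260.426 × 0.785763 = 204.633 kN·m.
A normal force at the bottom, 2.21 m from the hinge, must supply this moment: P = 204.633/2.21 = 92.5941 kN.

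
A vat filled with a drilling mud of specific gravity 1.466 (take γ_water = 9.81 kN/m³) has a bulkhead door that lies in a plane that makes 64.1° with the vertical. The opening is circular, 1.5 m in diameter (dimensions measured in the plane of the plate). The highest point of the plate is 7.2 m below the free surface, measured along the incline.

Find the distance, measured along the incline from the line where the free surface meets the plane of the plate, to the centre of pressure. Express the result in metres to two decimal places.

y_p = 7.97 m

γ = 1.466 × 9.81 = 14.38146 kN/m³.
The plate makes 64.1° with the vertical, i.e. θ = 90° − 64.1° = 25.9° to the horizontal. Measuring y along the incline from the free-surface line, vertical depth h = y·sinθ with sinθ = 0.436802.
The centroid is at the centre, 0.75 m below the top of the plate, so y_c = 7.2 + 0.75 = 7.95 m and h_c = 7.95 × 0.436802 = 3.47258 m.
A = π(0.75)² = 1.76715 m².
Resultant F = γ·h_c·A = 14.38146 × 3.47258 × 1.76715 = 88.2528 kN.
I_c = πr⁴/4 = π × 0.75⁴/4 = 0.248505 m⁴.
Centre of pressure: y_p = y_c + I_c/(y_c·A) = 7.95 + 0.248505/(7.95 × 1.76715) = 7.95 + 0.0176886 = 7.96769 m along the plane.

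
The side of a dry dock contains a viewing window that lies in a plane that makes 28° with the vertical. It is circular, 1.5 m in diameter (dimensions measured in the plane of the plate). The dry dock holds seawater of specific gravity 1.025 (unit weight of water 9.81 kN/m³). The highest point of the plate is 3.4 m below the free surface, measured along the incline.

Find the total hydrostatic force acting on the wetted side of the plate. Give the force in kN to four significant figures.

γ = 1.025 × 9.81 = 10.05525 kN/m³.
The plate makes 28° with the vertical, i.e. θ = 90° − 28° = 62° to the horizontal. Measuring y along the incline from the free-surface line, vertical depth h = y·sinθ with sinθ = 0.882948.
The centroid is at the centre, 0.75 m below the top of the plate, so y_c = 3.4 + 0.75 = 4.15 m and h_c = 4.15 × 0.882948 = 3.66423 m.
A = π(0.75)² = 1.76715 m².
Resultant F = γ·h_c·A = 10.05525 × 3.66423 × 1.76715 = 65.1102 kN.

F ≈ 65.11 kN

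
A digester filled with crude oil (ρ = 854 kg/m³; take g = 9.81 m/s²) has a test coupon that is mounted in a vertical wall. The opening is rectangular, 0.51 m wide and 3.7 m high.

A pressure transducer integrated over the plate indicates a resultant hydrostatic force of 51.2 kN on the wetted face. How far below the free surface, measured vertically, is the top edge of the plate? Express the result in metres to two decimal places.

d_top ≈ 1.39 m

γ = ρg = 854 × 9.81 / 1000 = 8.37774 kN/m³.
A = 0.51 × 3.7 = 1.887 m².
From F = γ·h_c·A, the centroid depth is h_c = 51.2/(8.37774 × 1.887) = 3.2387 m.
The centroid lies 3.7/2 = 1.85 m below the top edge, so the top edge sits at h_top = 3.2387 − 1.85 = 1.3887 m below the surface.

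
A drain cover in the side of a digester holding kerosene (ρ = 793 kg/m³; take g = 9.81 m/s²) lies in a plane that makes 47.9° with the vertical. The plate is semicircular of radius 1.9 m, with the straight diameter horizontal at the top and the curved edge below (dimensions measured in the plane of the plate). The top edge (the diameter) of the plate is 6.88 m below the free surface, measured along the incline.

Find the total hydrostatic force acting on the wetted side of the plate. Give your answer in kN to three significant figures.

F ≈ 227 kN

γ = ρg = 793 × 9.81 / 1000 = 7.77933 kN/m³.
The plate makes 47.9° with the vertical, i.e. θ = 90° − 47.9° = 42.1° to the horizontal. Measuring y along the incline from the free-surface line, vertical depth h = y·sinθ with sinθ = 0.670427.
The centroid of a semicircle lies 4r/(3π) = 0.806385 m from the diameter, here below the top edge, so y_c = 6.88 + 0.806385 = 7.68638 m and h_c = 7.68638 × 0.670427 = 5.15316 m.
A = πr²/2 = π × 1.9²/2 = 5.67057 m².
Resultant F = γ·h_c·A = 7.77933 × 5.15316 × 5.67057 = 227.323 kN.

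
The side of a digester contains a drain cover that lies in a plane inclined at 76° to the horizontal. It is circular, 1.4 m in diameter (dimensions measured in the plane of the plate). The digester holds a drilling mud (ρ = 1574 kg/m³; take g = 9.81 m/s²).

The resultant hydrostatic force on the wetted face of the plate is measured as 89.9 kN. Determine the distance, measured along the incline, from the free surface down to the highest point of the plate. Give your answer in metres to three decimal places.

γ = ρg = 1574 × 9.81 / 1000 = 15.44094 kN/m³.
A = π(0.7)² = 1.53938 m².
From F = γ·h_c·A, the centroid depth is h_c = 89.9/(15.44094 × 1.53938) = 3.78216 m.
Let θ = 76° be the plate's angle to the horizontal; measure y along the incline from where the plane meets the free surface. Vertical depth h = y·sinθ with sinθ = 0.970296.
Along the incline, y_c = h_c/sinθ = 3.78216/0.970296 = 3.89794 m.
The centroid is at the centre, 0.7 m below the top of the plate, so the highest point sits at y_top = 3.89794 − 0.7 = 3.19794 m along the incline.

y_top ≈ 3.198 m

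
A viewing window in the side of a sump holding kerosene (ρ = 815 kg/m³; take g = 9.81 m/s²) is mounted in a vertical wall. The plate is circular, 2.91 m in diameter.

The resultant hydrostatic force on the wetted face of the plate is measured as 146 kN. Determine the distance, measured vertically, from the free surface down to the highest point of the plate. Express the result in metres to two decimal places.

d_top ≈ 1.29 m

γ = ρg = 815 × 9.81 / 1000 = 7.99515 kN/m³.
A = π(1.455)² = 6.65083 m².
From F = γ·h_c·A, the centroid depth is h_c = 146/(7.99515 × 6.65083) = 2.74568 m.
The centroid is at the centre, 1.455 m below the top of the plate, so the highest point sits at h_top = 2.74568 − 1.455 = 1.29068 m below the surface.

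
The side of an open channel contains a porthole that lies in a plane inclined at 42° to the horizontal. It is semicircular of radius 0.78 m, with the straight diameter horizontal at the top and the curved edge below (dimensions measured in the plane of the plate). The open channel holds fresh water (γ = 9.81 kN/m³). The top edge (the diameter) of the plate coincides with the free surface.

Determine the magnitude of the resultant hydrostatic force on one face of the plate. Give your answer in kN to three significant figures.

γ = 9.81 kN/m³.
Let θ = 42° be the plate's angle to the horizontal; measure y along the incline from where the plane meets the free surface. Vertical depth h = y·sinθ with sinθ = 0.669131.
The centroid of a semicircle lies 4r/(3π) = 0.331042 m from the diameter, here below the top edge, so y_c = 0.331042 m and h_c = 0.331042 × 0.669131 = 0.22151 m.
A = πr²/2 = π × 0.78²/2 = 0.955672 m².
Resultant F = γ·h_c·A = 9.81 × 0.22151 × 0.955672 = 2.07669 kN.

F ≈ 2.08 kN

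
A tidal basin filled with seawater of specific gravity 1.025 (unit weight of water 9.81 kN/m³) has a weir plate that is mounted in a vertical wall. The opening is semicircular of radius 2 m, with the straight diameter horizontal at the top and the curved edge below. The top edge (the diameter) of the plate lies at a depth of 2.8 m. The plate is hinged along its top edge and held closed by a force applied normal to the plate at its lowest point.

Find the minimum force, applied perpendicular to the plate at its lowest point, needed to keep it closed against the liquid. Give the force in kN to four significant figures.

γ = 1.025 × 9.81 = 10.05525 kN/m³.
The centroid of a semicircle lies 4r/(3π) = 0.848826 m from the diameter, here below the top edge, so the centroid depth is h_c = 2.8 + 0.848826 = 3.64883 m.
A = πr²/2 = π × 2²/2 = 6.28319 m².
Resultant F = γ·h_c·A = 10.05525 × 3.64883 × 6.28319 = 230.53 kN.
I_c = (π/8 − 8/(9π))·r⁴ = 0.109757 × 2⁴ = 1.75611 m⁴.
Centre of pressure: y_p = y_c + I_c/(y_c·A) = 3.64883 + 1.75611/(3.64883 × 6.28319) = 3.64883 + 0.0765981 = 3.72543 m along the plane.
The resultant acts 0.848826 + 0.0765981 = 0.925424 m (along the plate) below the hinge at the top edge, so the moment about the hinge is M = F × 0.925424 = 230.53 × 0.925424 = 213.338 kN·m.
A normal force at the bottom, 2 m from the hinge, must supply this moment: P = 213.338/2 = 106.669 kN.

P ≈ 106.7 kN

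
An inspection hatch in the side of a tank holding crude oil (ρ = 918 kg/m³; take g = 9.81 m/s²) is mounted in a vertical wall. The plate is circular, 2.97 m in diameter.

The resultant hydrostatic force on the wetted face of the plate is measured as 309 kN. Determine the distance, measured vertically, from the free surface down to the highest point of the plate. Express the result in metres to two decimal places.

d_top ≈ 3.47 m

γ = ρg = 918 × 9.81 / 1000 = 9.00558 kN/m³.
A = π(1.485)² = 6.92792 m².
From F = γ·h_c·A, the centroid depth is h_c = 309/(9.00558 × 6.92792) = 4.95272 m.
The centroid is at the centre, 1.485 m below the top of the plate, so the highest point sits at h_top = 4.95272 − 1.485 = 3.46772 m below the surface.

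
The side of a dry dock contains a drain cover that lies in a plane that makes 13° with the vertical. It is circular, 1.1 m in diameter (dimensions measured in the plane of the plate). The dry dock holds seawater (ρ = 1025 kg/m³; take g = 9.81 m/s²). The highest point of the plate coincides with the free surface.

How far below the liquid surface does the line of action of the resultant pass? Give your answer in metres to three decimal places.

h_p = 0.670 m

γ = ρg = 1025 × 9.81 / 1000 = 10.05525 kN/m³.
The plate makes 13° with the vertical, i.e. θ = 90° − 13° = 77° to the horizontal. Measuring y along the incline from the free-surface line, vertical depth h = y·sinθ with sinθ = 0.974370.
The centroid is at the centre, 0.55 m below the top of the plate, so y_c = 0.55 m and h_c = 0.55 × 0.974370 = 0.535903 m.
A = π(0.55)² = 0.950332 m².
Resultant F = γ·h_c·A = 10.05525 × 0.535903 × 0.950332 = 5.121 kN.
I_c = πr⁴/4 = π × 0.55⁴/4 = 0.0718688 m⁴.
Centre of pressure: y_p = y_c + I_c/(y_c·A) = 0.55 + 0.0718688/(0.55 × 0.950332) = 0.55 + 0.1375 = 0.6875 m along the plane.
Vertically, h_p = y_p·sinθ = 0.6875 × 0.974370 = 0.669879 m.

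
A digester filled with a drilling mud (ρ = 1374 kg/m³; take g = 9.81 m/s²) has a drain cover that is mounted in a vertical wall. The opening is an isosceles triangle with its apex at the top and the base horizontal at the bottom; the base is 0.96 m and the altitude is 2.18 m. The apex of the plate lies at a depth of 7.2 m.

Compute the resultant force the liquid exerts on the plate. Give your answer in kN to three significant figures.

F ≈ 122 kN

γ = ρg = 1374 × 9.81 / 1000 = 13.47894 kN/m³.
With the apex up, the centroid sits 2h/3 = 2 × 2.18/3 = 1.45333 m below the apex, so the centroid depth is h_c = 7.2 + 1.45333 = 8.65333 m.
A = ½ × 0.96 × 2.18 = 1.0464 m².
Resultant F = γ·h_c·A = 13.47894 × 8.65333 × 1.0464 = 122.05 kN.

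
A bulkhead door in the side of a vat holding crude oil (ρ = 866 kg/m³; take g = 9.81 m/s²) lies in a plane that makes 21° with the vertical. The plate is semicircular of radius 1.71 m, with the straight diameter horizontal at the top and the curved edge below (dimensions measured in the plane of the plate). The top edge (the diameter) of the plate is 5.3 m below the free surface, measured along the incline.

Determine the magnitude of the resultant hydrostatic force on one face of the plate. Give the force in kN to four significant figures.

γ = ρg = 866 × 9.81 / 1000 = 8.49546 kN/m³.
The plate makes 21° with the vertical, i.e. θ = 90° − 21° = 69° to the horizontal. Measuring y along the incline from the free-surface line, vertical depth h = y·sinθ with sinθ = 0.933580.
The centroid of a semicircle lies 4r/(3π) = 0.725747 m from the diameter, here below the top edge, so y_c = 5.3 + 0.725747 = 6.02575 m and h_c = 6.02575 × 0.933580 = 5.62552 m.
A = πr²/2 = π × 1.71²/2 = 4.59317 m².
Resultant F = γ·h_c·A = 8.49546 × 5.62552 × 4.59317 = 219.514 kN.

F ≈ 219.5 kN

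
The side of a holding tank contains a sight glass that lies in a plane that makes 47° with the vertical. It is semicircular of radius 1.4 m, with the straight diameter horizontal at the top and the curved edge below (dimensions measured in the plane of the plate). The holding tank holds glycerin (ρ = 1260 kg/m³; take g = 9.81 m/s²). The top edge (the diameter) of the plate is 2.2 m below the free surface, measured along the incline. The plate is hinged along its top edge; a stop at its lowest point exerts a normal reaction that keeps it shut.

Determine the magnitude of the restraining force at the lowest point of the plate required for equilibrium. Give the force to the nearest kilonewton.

γ = ρg = 1260 × 9.81 / 1000 = 12.3606 kN/m³.
The plate makes 47° with the vertical, i.e. θ = 90° − 47° = 43° to the horizontal. Measuring y along the incline from the free-surface line, vertical depth h = y·sinθ with sinθ = 0.681998.
The centroid of a semicircle lies 4r/(3π) = 0.594178 m from the diameter, here below the top edge, so y_c = 2.2 + 0.594178 = 2.79418 m and h_c = 2.79418 × 0.681998 = 1.90563 m.
A = πr²/2 = π × 1.4²/2 = 3.07876 m².
Resultant F = γ·h_c·A = 12.3606 × 1.90563 × 3.07876 = 72.5194 kN.
I_c = (π/8 − 8/(9π))·r⁴ = 0.109757 × 1.4⁴ = 0.421642 m⁴.
Centre of pressure: y_p = y_c + I_c/(y_c·A) = 2.79418 + 0.421642/(2.79418 × 3.07876) = 2.79418 + 0.0490133 = 2.84319 m along the plane.
The resultant acts 0.594178 + 0.0490133 = 0.643191 m (along the plate) below the hinge at the top edge, so the moment about the hinge is M = F × 0.643191 = 72.5194 × 0.643191 = 46.6438 kN·m.
A normal force at the bottom, 1.4 m from the hinge, must supply this moment: P = 46.6438/1.4 = 33.317 kN.

P ≈ 33 kN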